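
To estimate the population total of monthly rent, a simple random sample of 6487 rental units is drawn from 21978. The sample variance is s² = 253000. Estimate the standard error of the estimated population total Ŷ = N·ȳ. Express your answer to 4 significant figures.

Var(Ŷ) = N²·Var(ȳ) = N²·(1 − n/N)·s²/n.
f = 6487/21978 = 0.29515880; Var(ȳ) = 0.70484120·253000/6487 = 27.489568.
Var(Ŷ) = 21978² · 27.489568 = 1.3278354 × 10^10.
SE(Ŷ) = √(1.3278354 × 10^10) = 115200.

115200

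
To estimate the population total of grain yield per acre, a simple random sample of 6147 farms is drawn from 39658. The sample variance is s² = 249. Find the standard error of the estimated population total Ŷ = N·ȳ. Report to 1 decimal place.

Var(Ŷ) = N²·Var(ȳ) = N²·(1 − n/N)·s²/n.
f = 6147/39658 = 0.15500025; Var(ȳ) = 0.84499975·249/6147 = 0.034228882.
Var(Ŷ) = 39658² · 0.034228882 = 5.3833713 × 10^7.
SE(Ŷ) = √(5.3833713 × 10^7) = 7337.1.

7337.1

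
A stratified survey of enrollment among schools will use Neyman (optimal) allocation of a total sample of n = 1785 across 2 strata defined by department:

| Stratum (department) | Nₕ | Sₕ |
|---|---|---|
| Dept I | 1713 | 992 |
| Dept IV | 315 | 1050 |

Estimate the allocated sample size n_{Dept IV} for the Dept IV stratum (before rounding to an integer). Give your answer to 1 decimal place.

Neyman allocation: nₕ = n·NₕSₕ / Σⱼ NⱼSⱼ.
Σ NⱼSⱼ = 1713·992 + 315·1050 = 2.030046 × 10^6.
n_{Dept IV} = 1785·315·1050 / (2.030046 × 10^6) = 290.8.

290.8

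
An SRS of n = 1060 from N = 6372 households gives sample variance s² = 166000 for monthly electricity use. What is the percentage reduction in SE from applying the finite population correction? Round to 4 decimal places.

8.6957

f = n/N = 1060/6372 = 0.16635279.
SE_no-fpc = √(s²/n) = 12.514143; SE_fpc = √((1−f)s²/n) = 11.425948.
Ratio = √(1−f) = 0.91304283. Reduction = 100·(1 − 0.91304283) = 8.6957%.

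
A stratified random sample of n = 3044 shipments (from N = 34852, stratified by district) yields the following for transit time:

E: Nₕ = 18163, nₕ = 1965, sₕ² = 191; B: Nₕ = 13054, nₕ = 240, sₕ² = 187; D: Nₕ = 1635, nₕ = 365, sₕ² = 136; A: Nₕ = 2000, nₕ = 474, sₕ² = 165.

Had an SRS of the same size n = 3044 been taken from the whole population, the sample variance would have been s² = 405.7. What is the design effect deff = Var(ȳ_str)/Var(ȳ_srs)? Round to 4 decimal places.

1.0881

Var(ȳ_str) = Σ Wₕ²(1−fₕ)sₕ²/nₕ with Wₕ = Nₕ/34852:
  E: (18163/34852)²·(1−1965/18163)·191/1965 = 0.02354314
  B: (13054/34852)²·(1−240/13054)·187/240 = 0.10730088
  D: (1635/34852)²·(1−365/1635)·136/365 = 6.3695993 × 10^-4
  A: (2000/34852)²·(1−474/2000)·165/474 = 8.7465085 × 10^-4
  → Var(ȳ_str) = 0.13235563.
Var(ȳ_srs) = (1 − 3044/34852)·405.7/3044 = 0.12163793.
deff = 0.13235563 / 0.12163793 = 1.0881.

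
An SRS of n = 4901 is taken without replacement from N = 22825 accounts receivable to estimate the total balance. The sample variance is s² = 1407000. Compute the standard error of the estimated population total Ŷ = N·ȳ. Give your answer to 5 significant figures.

Var(Ŷ) = N²·Var(ȳ) = N²·(1 − n/N)·s²/n.
f = 4901/22825 = 0.21472070; Var(ȳ) = 0.78527930·1407000/4901 = 225.44133.
Var(Ŷ) = 22825² · 225.44133 = 1.1745057 × 10^11.
SE(Ŷ) = √(1.1745057 × 10^11) = 342710.

342710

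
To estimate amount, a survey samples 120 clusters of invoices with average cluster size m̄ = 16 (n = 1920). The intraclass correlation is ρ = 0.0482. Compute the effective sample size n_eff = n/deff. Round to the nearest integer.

deff = 1 + (16 − 1)·0.0482 = 1 + 0.723 = 1.723.
n_eff = 1920 / 1.723 = 1114.

1114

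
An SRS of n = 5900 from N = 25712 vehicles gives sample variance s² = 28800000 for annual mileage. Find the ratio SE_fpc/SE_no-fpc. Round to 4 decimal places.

0.8778

f = n/N = 5900/25712 = 0.22946484.
SE_no-fpc = √(s²/n) = 69.866701; SE_fpc = √((1−f)s²/n) = 61.329083.
Ratio = √(1−f) = 0.87780132.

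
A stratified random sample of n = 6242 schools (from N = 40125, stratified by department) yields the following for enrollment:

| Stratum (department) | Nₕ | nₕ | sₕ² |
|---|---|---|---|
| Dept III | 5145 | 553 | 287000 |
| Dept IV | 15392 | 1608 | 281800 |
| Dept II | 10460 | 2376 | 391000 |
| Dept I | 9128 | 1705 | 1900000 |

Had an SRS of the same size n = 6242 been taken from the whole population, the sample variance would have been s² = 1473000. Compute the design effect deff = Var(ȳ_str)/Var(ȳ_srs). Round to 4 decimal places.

0.4328

Var(ȳ_str) = Σ Wₕ²(1−fₕ)sₕ²/nₕ with Wₕ = Nₕ/40125:
  Dept III: (5145/40125)²·(1−553/5145)·287000/553 = 7.615772
  Dept IV: (15392/40125)²·(1−1608/15392)·281800/1608 = 23.093788
  Dept II: (10460/40125)²·(1−2376/10460)·391000/2376 = 8.6428748
  Dept I: (9128/40125)²·(1−1705/9128)·1900000/1705 = 46.897989
  → Var(ȳ_str) = 86.250424.
Var(ȳ_srs) = (1 − 6242/40125)·1473000/6242 = 199.27178.
deff = 86.250424 / 199.27178 = 0.4328.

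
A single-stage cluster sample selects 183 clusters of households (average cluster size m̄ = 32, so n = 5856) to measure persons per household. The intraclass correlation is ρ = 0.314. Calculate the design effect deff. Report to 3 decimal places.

10.734

deff = 1 + (32 − 1)·0.314 = 1 + 9.734 = 10.734.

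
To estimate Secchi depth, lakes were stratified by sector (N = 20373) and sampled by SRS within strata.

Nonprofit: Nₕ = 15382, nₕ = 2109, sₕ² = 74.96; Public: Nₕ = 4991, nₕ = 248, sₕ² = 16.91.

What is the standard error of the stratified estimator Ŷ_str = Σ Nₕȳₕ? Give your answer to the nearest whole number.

2978

Var(Ŷ_str) = Σₕ Nₕ²(1 − fₕ)sₕ²/nₕ.
Nonprofit: 15382²·(1 − 2109/15382)·74.96/2109 = 7.2566287 × 10^6.
Public: 4991²·(1 − 248/4991)·16.91/248 = 1.6141081 × 10^6.
Sum = 8.8707368 × 10^6.
SE = √(8.8707368 × 10^6) = 2978.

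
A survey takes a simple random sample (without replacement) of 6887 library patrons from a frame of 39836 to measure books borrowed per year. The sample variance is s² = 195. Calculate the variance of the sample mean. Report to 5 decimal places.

0.02342

Under SRS without replacement, Var(ȳ) = (1 − f)·s²/n with f = n/N = 6887/39836 = 0.17288382.
Var(ȳ) = (1 − 0.17288382)·195/6887 = 0.82711618·0.028314215 = 0.023419145.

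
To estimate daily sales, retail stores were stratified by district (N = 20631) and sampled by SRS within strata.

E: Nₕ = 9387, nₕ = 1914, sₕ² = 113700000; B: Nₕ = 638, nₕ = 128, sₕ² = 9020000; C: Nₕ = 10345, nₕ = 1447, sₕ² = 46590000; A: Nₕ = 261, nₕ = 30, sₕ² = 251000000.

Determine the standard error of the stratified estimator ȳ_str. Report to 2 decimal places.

134.14

Var(ȳ_str) = Σₕ Wₕ²(1 − fₕ)sₕ²/nₕ with Wₕ = Nₕ/N, N = 20631.
E: Wₕ = 0.45499491; term = 0.45499491²·(1 − 0.20389901)·113700000/1914 = 9790.3851.
B: Wₕ = 0.03092434; term = 0.03092434²·(1 − 0.20062696)·9020000/128 = 53.869986.
C: Wₕ = 0.50142989; term = 0.50142989²·(1 − 0.13987434)·46590000/1447 = 6963.1623.
A: Wₕ = 0.01265087; term = 0.01265087²·(1 − 0.11494253)·251000000/30 = 1185.1256.
Sum = 17992.543.
SE = √(17992.543) = 134.14.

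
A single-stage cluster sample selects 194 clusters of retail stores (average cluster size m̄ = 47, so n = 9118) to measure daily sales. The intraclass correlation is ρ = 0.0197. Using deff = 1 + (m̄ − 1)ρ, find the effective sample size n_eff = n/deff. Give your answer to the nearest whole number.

deff = 1 + (47 − 1)·0.0197 = 1 + 0.9062 = 1.9062.
n_eff = 9118 / 1.9062 = 4783.

4783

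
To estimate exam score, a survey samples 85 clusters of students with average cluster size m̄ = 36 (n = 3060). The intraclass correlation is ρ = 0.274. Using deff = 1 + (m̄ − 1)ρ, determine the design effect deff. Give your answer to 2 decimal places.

10.59

deff = 1 + (36 − 1)·0.274 = 1 + 9.59 = 10.59.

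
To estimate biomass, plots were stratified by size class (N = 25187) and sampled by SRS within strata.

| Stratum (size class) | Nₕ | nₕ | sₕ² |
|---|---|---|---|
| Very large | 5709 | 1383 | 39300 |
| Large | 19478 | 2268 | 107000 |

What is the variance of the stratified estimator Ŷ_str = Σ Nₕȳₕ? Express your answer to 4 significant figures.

1.652 × 10^10

Var(Ŷ_str) = Σₕ Nₕ²(1 − fₕ)sₕ²/nₕ.
Very large: 5709²·(1 − 1383/5709)·39300/1383 = 7.0180576 × 10^8.
Large: 19478²·(1 − 2268/19478)·107000/2268 = 1.5814882 × 10^10.
Sum = 1.6516688 × 10^10.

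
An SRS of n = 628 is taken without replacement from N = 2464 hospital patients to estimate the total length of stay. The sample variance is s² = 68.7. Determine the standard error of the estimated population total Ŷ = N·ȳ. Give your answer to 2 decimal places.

Var(Ŷ) = N²·Var(ȳ) = N²·(1 − n/N)·s²/n.
f = 628/2464 = 0.25487013; Var(ȳ) = 0.74512987·68.7/628 = 0.081513411.
Var(Ŷ) = 2464² · 0.081513411 = 494892.05.
SE(Ŷ) = √(494892.05) = 703.49.

703.49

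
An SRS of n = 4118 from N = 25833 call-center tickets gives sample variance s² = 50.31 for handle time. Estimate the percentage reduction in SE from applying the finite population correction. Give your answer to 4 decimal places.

f = n/N = 4118/25833 = 0.15940851.
SE_no-fpc = √(s²/n) = 0.11053097; SE_fpc = √((1−f)s²/n) = 0.10133897.
Ratio = √(1−f) = 0.91683777. Reduction = 100·(1 − 0.91683777) = 8.3162%.

8.3162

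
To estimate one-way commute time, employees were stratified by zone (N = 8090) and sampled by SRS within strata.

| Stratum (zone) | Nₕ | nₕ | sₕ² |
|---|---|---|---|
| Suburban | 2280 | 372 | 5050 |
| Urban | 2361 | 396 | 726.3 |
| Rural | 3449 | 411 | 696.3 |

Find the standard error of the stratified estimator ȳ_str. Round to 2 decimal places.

Var(ȳ_str) = Σₕ Wₕ²(1 − fₕ)sₕ²/nₕ with Wₕ = Nₕ/N, N = 8090.
Suburban: Wₕ = 0.28182942; term = 0.28182942²·(1 − 0.16315789)·5050/372 = 0.90232837.
Urban: Wₕ = 0.29184178; term = 0.29184178²·(1 − 0.16772554)·726.3/396 = 0.13001168.
Rural: Wₕ = 0.42632880; term = 0.42632880²·(1 − 0.11916498)·696.3/411 = 0.27123048.
Sum = 1.3035705.
SE = √(1.3035705) = 1.14.

1.14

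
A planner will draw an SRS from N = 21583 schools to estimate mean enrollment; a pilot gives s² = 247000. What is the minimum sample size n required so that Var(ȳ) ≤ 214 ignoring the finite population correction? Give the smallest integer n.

1155

Without fpc, n₀ = s²/D = 247000/214 = 1154.2056.
Rounding up, n = 1155.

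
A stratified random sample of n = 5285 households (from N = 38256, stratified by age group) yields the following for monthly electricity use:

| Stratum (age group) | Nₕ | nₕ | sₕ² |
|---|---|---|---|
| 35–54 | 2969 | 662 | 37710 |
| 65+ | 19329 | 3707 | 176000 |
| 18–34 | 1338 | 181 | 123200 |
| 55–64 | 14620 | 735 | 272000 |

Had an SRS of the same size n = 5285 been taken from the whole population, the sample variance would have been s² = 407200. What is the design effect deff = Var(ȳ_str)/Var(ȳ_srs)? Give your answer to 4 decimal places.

0.9354

Var(ȳ_str) = Σ Wₕ²(1−fₕ)sₕ²/nₕ with Wₕ = Nₕ/38256:
  35–54: (2969/38256)²·(1−662/2969)·37710/662 = 0.2665982
  65+: (19329/38256)²·(1−3707/19329)·176000/3707 = 9.795734
  18–34: (1338/38256)²·(1−181/1338)·123200/181 = 0.71998341
  55–64: (14620/38256)²·(1−735/14620)·272000/735 = 51.330525
  → Var(ȳ_str) = 62.112841.
Var(ȳ_srs) = (1 − 5285/38256)·407200/5285 = 66.404168.
deff = 62.112841 / 66.404168 = 0.9354.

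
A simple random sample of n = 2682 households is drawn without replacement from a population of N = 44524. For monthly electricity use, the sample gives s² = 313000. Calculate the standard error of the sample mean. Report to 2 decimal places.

10.47

Under SRS without replacement, Var(ȳ) = (1 − f)·s²/n with f = n/N = 2682/44524 = 0.06023718.
Var(ȳ) = (1 − 0.06023718)·313000/2682 = 0.93976282·116.70395 = 109.67404.
SE(ȳ) = √(109.67404) = 10.47.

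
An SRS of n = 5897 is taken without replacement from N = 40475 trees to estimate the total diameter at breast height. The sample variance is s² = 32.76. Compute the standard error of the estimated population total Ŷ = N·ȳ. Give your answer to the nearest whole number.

2788

Var(Ŷ) = N²·Var(ȳ) = N²·(1 − n/N)·s²/n.
f = 5897/40475 = 0.14569487; Var(ȳ) = 0.85430513·32.76/5897 = 0.0047459786.
Var(Ŷ) = 40475² · 0.0047459786 = 7.7749838 × 10^6.
SE(Ŷ) = √(7.7749838 × 10^6) = 2788.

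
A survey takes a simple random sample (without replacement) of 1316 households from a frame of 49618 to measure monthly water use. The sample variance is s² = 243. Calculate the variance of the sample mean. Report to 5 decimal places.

Under SRS without replacement, Var(ȳ) = (1 − f)·s²/n with f = n/N = 1316/49618 = 0.02652263.
Var(ȳ) = (1 − 0.02652263)·243/1316 = 0.97347737·0.18465046 = 0.17975304.

0.17975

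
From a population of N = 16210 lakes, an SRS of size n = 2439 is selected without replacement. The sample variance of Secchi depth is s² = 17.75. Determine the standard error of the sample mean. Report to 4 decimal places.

0.0786

Under SRS without replacement, Var(ȳ) = (1 − f)·s²/n with f = n/N = 2439/16210 = 0.15046268.
Var(ȳ) = (1 − 0.15046268)·17.75/2439 = 0.84953732·0.0072775728 = 0.0061825697.
SE(ȳ) = √(0.0061825697) = 0.0786.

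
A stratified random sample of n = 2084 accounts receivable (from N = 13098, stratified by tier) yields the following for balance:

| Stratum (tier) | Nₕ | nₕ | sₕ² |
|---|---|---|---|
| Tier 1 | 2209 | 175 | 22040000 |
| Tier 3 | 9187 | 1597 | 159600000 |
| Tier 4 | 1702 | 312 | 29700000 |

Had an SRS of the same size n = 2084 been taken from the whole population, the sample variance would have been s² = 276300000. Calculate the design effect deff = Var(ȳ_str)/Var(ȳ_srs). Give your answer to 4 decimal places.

Var(ȳ_str) = Σ Wₕ²(1−fₕ)sₕ²/nₕ with Wₕ = Nₕ/13098:
  Tier 1: (2209/13098)²·(1−175/2209)·22040000/175 = 3298.4525
  Tier 3: (9187/13098)²·(1−1597/9187)·159600000/1597 = 40619.399
  Tier 4: (1702/13098)²·(1−312/1702)·29700000/312 = 1312.7023
  → Var(ȳ_str) = 45230.554.
Var(ȳ_srs) = (1 − 2084/13098)·276300000/2084 = 111486.75.
deff = 45230.554 / 111486.75 = 0.4057.

0.4057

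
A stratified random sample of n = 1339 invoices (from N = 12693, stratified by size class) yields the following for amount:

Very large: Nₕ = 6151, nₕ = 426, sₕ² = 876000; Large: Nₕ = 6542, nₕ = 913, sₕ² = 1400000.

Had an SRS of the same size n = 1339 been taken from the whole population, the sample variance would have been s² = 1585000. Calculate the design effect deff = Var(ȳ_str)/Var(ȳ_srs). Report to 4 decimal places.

0.7555

Var(ȳ_str) = Σ Wₕ²(1−fₕ)sₕ²/nₕ with Wₕ = Nₕ/12693:
  Very large: (6151/12693)²·(1−426/6151)·876000/426 = 449.45598
  Large: (6542/12693)²·(1−913/6542)·1400000/913 = 350.48585
  → Var(ȳ_str) = 799.94183.
Var(ȳ_srs) = (1 − 1339/12693)·1585000/1339 = 1058.8472.
deff = 799.94183 / 1058.8472 = 0.7555.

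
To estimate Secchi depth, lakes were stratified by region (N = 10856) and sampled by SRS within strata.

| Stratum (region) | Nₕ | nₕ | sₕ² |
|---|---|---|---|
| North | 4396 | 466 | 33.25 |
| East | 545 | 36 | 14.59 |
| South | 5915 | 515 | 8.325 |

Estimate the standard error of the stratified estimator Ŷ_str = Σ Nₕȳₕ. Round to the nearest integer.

1364

Var(Ŷ_str) = Σₕ Nₕ²(1 − fₕ)sₕ²/nₕ.
North: 4396²·(1 − 466/4396)·33.25/466 = 1.2326959 × 10^6.
East: 545²·(1 − 36/545)·14.59/36 = 112426.08.
South: 5915²·(1 − 515/5915)·8.325/515 = 516327.82.
Sum = 1.8614498 × 10^6.
SE = √(1.8614498 × 10^6) = 1364.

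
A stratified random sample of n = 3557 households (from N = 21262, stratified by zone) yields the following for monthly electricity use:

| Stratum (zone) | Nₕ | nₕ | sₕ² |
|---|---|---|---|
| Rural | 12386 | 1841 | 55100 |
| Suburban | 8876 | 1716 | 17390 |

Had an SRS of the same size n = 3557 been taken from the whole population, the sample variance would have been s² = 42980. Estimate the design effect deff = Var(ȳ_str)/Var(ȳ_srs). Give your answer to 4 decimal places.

Var(ȳ_str) = Σ Wₕ²(1−fₕ)sₕ²/nₕ with Wₕ = Nₕ/21262:
  Rural: (12386/21262)²·(1−1841/12386)·55100/1841 = 8.6470355
  Suburban: (8876/21262)²·(1−1716/8876)·17390/1716 = 1.4246375
  → Var(ȳ_str) = 10.071673.
Var(ȳ_srs) = (1 − 3557/21262)·42980/3557 = 10.061769.
deff = 10.071673 / 10.061769 = 1.0010.

1.0010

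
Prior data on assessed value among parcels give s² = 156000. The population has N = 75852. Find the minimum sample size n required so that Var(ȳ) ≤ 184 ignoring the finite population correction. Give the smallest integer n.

Without fpc, n₀ = s²/D = 156000/184 = 847.8261.
Rounding up, n = 848.

848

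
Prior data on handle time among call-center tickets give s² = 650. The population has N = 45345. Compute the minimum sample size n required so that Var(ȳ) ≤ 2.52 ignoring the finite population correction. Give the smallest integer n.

258

Without fpc, n₀ = s²/D = 650/2.52 = 257.9365.
Rounding up, n = 258.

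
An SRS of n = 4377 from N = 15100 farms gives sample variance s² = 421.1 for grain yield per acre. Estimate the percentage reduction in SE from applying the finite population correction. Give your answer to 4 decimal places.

15.7306

f = n/N = 4377/15100 = 0.28986755.
SE_no-fpc = √(s²/n) = 0.31017325; SE_fpc = √((1−f)s²/n) = 0.26138101.
Ratio = √(1−f) = 0.84269357. Reduction = 100·(1 − 0.84269357) = 15.7306%.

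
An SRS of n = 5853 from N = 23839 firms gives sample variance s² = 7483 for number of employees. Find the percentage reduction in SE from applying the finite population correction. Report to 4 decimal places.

f = n/N = 5853/23839 = 0.24552204.
SE_no-fpc = √(s²/n) = 1.1307032; SE_fpc = √((1−f)s²/n) = 0.98213658.
Ratio = √(1−f) = 0.86860691. Reduction = 100·(1 − 0.86860691) = 13.1393%.

13.1393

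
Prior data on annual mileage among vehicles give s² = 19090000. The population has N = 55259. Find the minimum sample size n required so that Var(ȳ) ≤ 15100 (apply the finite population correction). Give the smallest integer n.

1236

Without fpc, n₀ = s²/D = 19090000/15100 = 1264.2384.
With fpc, (1 − n/N)·s²/n ≤ D requires n ≥ n₀/(1 + n₀/N) = 1264.2384/(1 + 1264.2384/55259) = 1235.9616.
Rounding up, n = 1236.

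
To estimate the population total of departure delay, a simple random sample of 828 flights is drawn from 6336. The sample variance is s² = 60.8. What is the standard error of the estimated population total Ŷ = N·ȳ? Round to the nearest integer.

1601

Var(Ŷ) = N²·Var(ȳ) = N²·(1 − n/N)·s²/n.
f = 828/6336 = 0.13068182; Var(ȳ) = 0.86931818·60.8/828 = 0.063833992.
Var(Ŷ) = 6336² · 0.063833992 = 2.562609 × 10^6.
SE(Ŷ) = √(2.562609 × 10^6) = 1601.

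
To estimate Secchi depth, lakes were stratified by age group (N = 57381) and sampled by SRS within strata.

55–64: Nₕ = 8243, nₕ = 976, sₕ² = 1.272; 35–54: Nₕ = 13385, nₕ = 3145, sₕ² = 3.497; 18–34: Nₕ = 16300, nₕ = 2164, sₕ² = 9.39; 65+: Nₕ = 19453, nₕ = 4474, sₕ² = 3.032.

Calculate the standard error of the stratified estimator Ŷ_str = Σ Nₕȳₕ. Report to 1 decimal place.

1194.9

Var(Ŷ_str) = Σₕ Nₕ²(1 − fₕ)sₕ²/nₕ.
55–64: 8243²·(1 − 976/8243)·1.272/976 = 78068.845.
35–54: 13385²·(1 − 3145/13385)·3.497/3145 = 152402.93.
18–34: 16300²·(1 − 2164/16300)·9.39/2164 = 999821.51.
65+: 19453²·(1 − 4474/19453)·3.032/4474 = 197470.68.
Sum = 1.427764 × 10^6.
SE = √(1.427764 × 10^6) = 1194.9.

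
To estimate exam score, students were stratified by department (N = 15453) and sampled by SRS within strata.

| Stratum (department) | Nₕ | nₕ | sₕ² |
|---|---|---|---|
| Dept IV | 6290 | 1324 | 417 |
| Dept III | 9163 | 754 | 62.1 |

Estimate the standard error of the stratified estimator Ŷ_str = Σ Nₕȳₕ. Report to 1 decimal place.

Var(Ŷ_str) = Σₕ Nₕ²(1 − fₕ)sₕ²/nₕ.
Dept IV: 6290²·(1 − 1324/6290)·417/1324 = 9.8379686 × 10^6.
Dept III: 9163²·(1 − 754/9163)·62.1/754 = 6.3460325 × 10^6.
Sum = 1.6184001 × 10^7.
SE = √(1.6184001 × 10^7) = 4022.9.

4022.9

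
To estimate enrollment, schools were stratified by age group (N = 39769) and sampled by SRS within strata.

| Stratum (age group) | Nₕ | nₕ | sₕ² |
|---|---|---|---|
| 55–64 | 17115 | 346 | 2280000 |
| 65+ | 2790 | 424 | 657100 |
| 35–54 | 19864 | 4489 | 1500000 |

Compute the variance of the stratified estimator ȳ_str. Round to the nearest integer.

Var(ȳ_str) = Σₕ Wₕ²(1 − fₕ)sₕ²/nₕ with Wₕ = Nₕ/N, N = 39769.
55–64: Wₕ = 0.43036033; term = 0.43036033²·(1 − 0.02021618)·2280000/346 = 1195.786.
65+: Wₕ = 0.07015515; term = 0.07015515²·(1 − 0.15197133)·657100/424 = 6.4683753.
35–54: Wₕ = 0.49948452; term = 0.49948452²·(1 − 0.22598671)·1500000/4489 = 64.525911.
Sum = 1266.7803.

1267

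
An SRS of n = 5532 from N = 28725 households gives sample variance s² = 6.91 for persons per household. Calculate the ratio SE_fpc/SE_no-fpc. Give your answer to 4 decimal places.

0.8986

f = n/N = 5532/28725 = 0.19258486.
SE_no-fpc = √(s²/n) = 0.035342555; SE_fpc = √((1−f)s²/n) = 0.031757506.
Ratio = √(1−f) = 0.89856282.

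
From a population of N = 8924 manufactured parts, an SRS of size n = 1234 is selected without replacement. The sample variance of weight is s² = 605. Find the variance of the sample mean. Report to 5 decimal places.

0.42248

Under SRS without replacement, Var(ȳ) = (1 − f)·s²/n with f = n/N = 1234/8924 = 0.13827880.
Var(ȳ) = (1 − 0.13827880)·605/1234 = 0.86172120·0.49027553 = 0.42248082.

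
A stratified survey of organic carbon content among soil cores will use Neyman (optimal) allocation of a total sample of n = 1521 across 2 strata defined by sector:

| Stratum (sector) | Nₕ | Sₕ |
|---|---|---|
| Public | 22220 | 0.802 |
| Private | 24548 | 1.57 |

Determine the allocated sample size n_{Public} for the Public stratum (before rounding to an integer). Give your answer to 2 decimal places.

Neyman allocation: nₕ = n·NₕSₕ / Σⱼ NⱼSⱼ.
Σ NⱼSⱼ = 22220·0.802 + 24548·1.57 = 56360.8.
n_{Public} = 1521·22220·0.802 / 56360.8 = 480.92.

480.92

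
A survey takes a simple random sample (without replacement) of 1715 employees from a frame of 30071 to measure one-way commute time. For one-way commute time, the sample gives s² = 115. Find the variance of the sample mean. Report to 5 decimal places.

Under SRS without replacement, Var(ȳ) = (1 − f)·s²/n with f = n/N = 1715/30071 = 0.05703169.
Var(ȳ) = (1 − 0.05703169)·115/1715 = 0.94296831·0.067055394 = 0.063231111.

0.06323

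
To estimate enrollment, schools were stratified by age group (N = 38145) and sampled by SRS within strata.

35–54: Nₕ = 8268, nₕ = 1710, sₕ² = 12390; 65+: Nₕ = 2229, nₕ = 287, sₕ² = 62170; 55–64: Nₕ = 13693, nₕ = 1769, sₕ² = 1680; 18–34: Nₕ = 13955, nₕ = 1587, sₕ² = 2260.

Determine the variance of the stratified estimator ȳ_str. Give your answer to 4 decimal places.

1.1899

Var(ȳ_str) = Σₕ Wₕ²(1 − fₕ)sₕ²/nₕ with Wₕ = Nₕ/N, N = 38145.
35–54: Wₕ = 0.21675187; term = 0.21675187²·(1 − 0.20682148)·12390/1710 = 0.27000502.
65+: Wₕ = 0.05843492; term = 0.05843492²·(1 − 0.12875729)·62170/287 = 0.6444408.
55–64: Wₕ = 0.35897234; term = 0.35897234²·(1 − 0.12919010)·1680/1769 = 0.10656799.
18–34: Wₕ = 0.36584087; term = 0.36584087²·(1 − 0.11372268)·2260/1587 = 0.16892176.
Sum = 1.1899356.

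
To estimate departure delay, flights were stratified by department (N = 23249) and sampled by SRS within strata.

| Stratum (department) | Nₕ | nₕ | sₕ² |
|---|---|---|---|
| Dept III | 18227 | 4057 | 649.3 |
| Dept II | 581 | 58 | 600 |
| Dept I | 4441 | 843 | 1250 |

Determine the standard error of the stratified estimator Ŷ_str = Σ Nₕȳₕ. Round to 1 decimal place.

8256.7

Var(Ŷ_str) = Σₕ Nₕ²(1 − fₕ)sₕ²/nₕ.
Dept III: 18227²·(1 − 4057/18227)·649.3/4057 = 4.1335714 × 10^7.
Dept II: 581²·(1 − 58/581)·600/58 = 3.1434103 × 10^6.
Dept I: 4441²·(1 − 843/4441)·1250/843 = 2.3693235 × 10^7.
Sum = 6.8172359 × 10^7.
SE = √(6.8172359 × 10^7) = 8256.7.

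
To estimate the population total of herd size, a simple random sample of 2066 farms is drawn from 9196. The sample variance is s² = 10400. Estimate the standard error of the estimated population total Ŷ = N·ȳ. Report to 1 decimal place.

Var(Ŷ) = N²·Var(ȳ) = N²·(1 − n/N)·s²/n.
f = 2066/9196 = 0.22466290; Var(ȳ) = 0.77533710·10400/2066 = 3.9029554.
Var(Ŷ) = 9196² · 3.9029554 = 3.3005895 × 10^8.
SE(Ŷ) = √(3.3005895 × 10^8) = 18167.5.

18167.5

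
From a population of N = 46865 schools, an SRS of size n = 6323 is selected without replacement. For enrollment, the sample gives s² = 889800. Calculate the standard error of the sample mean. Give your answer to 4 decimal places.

11.0335

Under SRS without replacement, Var(ȳ) = (1 − f)·s²/n with f = n/N = 6323/46865 = 0.13491945.
Var(ȳ) = (1 − 0.13491945)·889800/6323 = 0.86508055·140.72434 = 121.73789.
SE(ȳ) = √(121.73789) = 11.0335.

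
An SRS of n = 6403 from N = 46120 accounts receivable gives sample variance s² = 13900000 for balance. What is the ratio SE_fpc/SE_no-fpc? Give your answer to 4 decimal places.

0.9280

f = n/N = 6403/46120 = 0.13883348.
SE_no-fpc = √(s²/n) = 46.592461; SE_fpc = √((1−f)s²/n) = 43.237365.
Ratio = √(1−f) = 0.92799058.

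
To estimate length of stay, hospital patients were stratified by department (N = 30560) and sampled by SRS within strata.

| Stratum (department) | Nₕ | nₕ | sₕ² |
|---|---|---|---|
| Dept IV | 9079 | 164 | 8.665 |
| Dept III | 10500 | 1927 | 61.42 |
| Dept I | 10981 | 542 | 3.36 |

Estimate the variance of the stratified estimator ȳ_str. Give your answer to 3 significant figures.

0.00841

Var(ȳ_str) = Σₕ Wₕ²(1 − fₕ)sₕ²/nₕ with Wₕ = Nₕ/N, N = 30560.
Dept IV: Wₕ = 0.29708770; term = 0.29708770²·(1 − 0.01806366)·8.665/164 = 0.0045790711.
Dept III: Wₕ = 0.34358639; term = 0.34358639²·(1 − 0.18352381)·61.42/1927 = 0.0030721578.
Dept I: Wₕ = 0.35932592; term = 0.35932592²·(1 − 0.04935798)·3.36/542 = 7.6091138 × 10^-4.
Sum = 0.0084121403.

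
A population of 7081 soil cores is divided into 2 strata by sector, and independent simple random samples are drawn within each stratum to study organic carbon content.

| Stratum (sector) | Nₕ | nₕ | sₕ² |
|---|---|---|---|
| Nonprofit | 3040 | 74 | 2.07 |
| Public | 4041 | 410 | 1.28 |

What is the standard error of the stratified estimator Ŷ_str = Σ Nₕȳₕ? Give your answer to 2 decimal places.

Var(Ŷ_str) = Σₕ Nₕ²(1 − fₕ)sₕ²/nₕ.
Nonprofit: 3040²·(1 − 74/3040)·2.07/74 = 252222.23.
Public: 4041²·(1 − 410/4041)·1.28/410 = 45807.988.
Sum = 298030.22.
SE = √(298030.22) = 545.92.

545.92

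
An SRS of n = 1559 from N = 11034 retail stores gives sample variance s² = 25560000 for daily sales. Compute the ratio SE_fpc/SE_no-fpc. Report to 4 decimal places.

f = n/N = 1559/11034 = 0.14129056.
SE_no-fpc = √(s²/n) = 128.04345; SE_fpc = √((1−f)s²/n) = 118.65348.
Ratio = √(1−f) = 0.92666577.

0.9267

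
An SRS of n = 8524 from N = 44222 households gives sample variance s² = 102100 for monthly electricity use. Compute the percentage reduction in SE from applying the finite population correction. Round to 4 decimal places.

f = n/N = 8524/44222 = 0.19275474.
SE_no-fpc = √(s²/n) = 3.4609167; SE_fpc = √((1−f)s²/n) = 3.1095239.
Ratio = √(1−f) = 0.89846829. Reduction = 100·(1 − 0.89846829) = 10.1532%.

10.1532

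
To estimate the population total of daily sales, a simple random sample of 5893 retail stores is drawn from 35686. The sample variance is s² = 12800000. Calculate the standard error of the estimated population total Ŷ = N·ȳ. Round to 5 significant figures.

Var(Ŷ) = N²·Var(ȳ) = N²·(1 − n/N)·s²/n.
f = 5893/35686 = 0.16513479; Var(ȳ) = 0.83486521·12800000/5893 = 1813.3845.
Var(Ŷ) = 35686² · 1813.3845 = 2.3093281 × 10^12.
SE(Ŷ) = √(2.3093281 × 10^12) = 1.5196 × 10^6.

1.5196 × 10^6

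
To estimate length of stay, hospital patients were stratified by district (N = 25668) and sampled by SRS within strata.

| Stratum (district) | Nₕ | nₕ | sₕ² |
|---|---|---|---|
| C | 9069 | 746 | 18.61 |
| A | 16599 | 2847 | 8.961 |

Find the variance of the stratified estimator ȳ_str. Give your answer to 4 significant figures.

Var(ȳ_str) = Σₕ Wₕ²(1 − fₕ)sₕ²/nₕ with Wₕ = Nₕ/N, N = 25668.
C: Wₕ = 0.35331931; term = 0.35331931²·(1 − 0.08225824)·18.61/746 = 0.0028580037.
A: Wₕ = 0.64668069; term = 0.64668069²·(1 − 0.17151636)·8.961/2847 = 0.0010905177.
Sum = 0.0039485214.

0.003949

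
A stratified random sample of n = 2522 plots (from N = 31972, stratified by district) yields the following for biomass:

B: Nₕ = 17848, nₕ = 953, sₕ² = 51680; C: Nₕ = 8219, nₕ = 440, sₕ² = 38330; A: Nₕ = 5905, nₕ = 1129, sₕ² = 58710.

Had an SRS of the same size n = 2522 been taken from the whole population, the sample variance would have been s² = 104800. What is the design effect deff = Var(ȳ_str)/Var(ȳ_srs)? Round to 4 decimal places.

0.5978

Var(ȳ_str) = Σ Wₕ²(1−fₕ)sₕ²/nₕ with Wₕ = Nₕ/31972:
  B: (17848/31972)²·(1−953/17848)·51680/953 = 15.996971
  C: (8219/31972)²·(1−440/8219)·38330/440 = 5.4486547
  A: (5905/31972)²·(1−1129/5905)·58710/1129 = 1.4347055
  → Var(ȳ_str) = 22.880331.
Var(ȳ_srs) = (1 − 2522/31972)·104800/2522 = 38.276454.
deff = 22.880331 / 38.276454 = 0.5978.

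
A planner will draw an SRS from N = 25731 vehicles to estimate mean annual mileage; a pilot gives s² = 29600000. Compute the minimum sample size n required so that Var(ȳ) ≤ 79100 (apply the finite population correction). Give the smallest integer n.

Without fpc, n₀ = s²/D = 29600000/79100 = 374.2099.
With fpc, (1 − n/N)·s²/n ≤ D requires n ≥ n₀/(1 + n₀/N) = 374.2099/(1 + 374.2099/25731) = 368.8457.
Rounding up, n = 369.

369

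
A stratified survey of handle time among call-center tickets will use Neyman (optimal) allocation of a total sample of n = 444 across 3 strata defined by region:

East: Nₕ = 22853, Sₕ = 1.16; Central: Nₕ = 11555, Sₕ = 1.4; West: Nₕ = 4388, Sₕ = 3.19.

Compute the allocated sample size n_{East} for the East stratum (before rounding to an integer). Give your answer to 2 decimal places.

207.65

Neyman allocation: nₕ = n·NₕSₕ / Σⱼ NⱼSⱼ.
Σ NⱼSⱼ = 22853·1.16 + 11555·1.4 + 4388·3.19 = 56684.2.
n_{East} = 444·22853·1.16 / 56684.2 = 207.65.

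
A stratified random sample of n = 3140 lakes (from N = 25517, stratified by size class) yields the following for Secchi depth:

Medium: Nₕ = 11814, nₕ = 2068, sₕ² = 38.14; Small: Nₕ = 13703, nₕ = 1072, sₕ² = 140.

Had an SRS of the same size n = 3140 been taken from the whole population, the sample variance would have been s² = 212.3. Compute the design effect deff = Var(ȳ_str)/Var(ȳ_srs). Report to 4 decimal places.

0.6405

Var(ȳ_str) = Σ Wₕ²(1−fₕ)sₕ²/nₕ with Wₕ = Nₕ/25517:
  Medium: (11814/25517)²·(1−2068/11814)·38.14/2068 = 0.0032613267
  Small: (13703/25517)²·(1−1072/13703)·140/1072 = 0.034715819
  → Var(ȳ_str) = 0.037977146.
Var(ȳ_srs) = (1 − 3140/25517)·212.3/3140 = 0.059291521.
deff = 0.037977146 / 0.059291521 = 0.6405.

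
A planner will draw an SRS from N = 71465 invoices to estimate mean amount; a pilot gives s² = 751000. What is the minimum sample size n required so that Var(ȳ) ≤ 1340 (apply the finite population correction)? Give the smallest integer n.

557

Without fpc, n₀ = s²/D = 751000/1340 = 560.4478.
With fpc, (1 − n/N)·s²/n ≤ D requires n ≥ n₀/(1 + n₀/N) = 560.4478/(1 + 560.4478/71465) = 556.0868.
Rounding up, n = 557.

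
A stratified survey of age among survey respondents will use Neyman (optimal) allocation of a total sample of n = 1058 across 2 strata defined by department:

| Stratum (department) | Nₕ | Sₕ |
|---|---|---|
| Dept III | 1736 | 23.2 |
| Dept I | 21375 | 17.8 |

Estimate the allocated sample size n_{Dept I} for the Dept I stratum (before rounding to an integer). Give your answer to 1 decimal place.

956.7

Neyman allocation: nₕ = n·NₕSₕ / Σⱼ NⱼSⱼ.
Σ NⱼSⱼ = 1736·23.2 + 21375·17.8 = 420750.2.
n_{Dept I} = 1058·21375·17.8 / 420750.2 = 956.7.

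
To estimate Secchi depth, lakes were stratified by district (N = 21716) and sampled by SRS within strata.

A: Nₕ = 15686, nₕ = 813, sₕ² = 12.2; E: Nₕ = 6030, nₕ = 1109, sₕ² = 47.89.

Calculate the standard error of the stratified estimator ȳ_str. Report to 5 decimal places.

Var(ȳ_str) = Σₕ Wₕ²(1 − fₕ)sₕ²/nₕ with Wₕ = Nₕ/N, N = 21716.
A: Wₕ = 0.72232455; term = 0.72232455²·(1 − 0.05182966)·12.2/813 = 0.0074236999.
E: Wₕ = 0.27767545; term = 0.27767545²·(1 − 0.18391376)·47.89/1109 = 0.0027172169.
Sum = 0.010140917.
SE = √(0.010140917) = 0.10070.

0.10070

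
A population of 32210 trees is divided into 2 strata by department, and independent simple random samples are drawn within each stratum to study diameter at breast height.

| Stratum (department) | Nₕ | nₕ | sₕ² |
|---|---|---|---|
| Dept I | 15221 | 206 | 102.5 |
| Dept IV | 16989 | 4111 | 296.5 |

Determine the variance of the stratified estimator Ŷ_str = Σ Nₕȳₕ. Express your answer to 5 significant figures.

Var(Ŷ_str) = Σₕ Nₕ²(1 − fₕ)sₕ²/nₕ.
Dept I: 15221²·(1 − 206/15221)·102.5/206 = 1.1371694 × 10^8.
Dept IV: 16989²·(1 − 4111/16989)·296.5/4111 = 1.5779508 × 10^7.
Sum = 1.2949645 × 10^8.

1.2950 × 10^8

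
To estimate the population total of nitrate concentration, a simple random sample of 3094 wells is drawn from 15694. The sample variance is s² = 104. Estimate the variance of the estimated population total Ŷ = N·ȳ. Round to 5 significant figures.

6.6469 × 10^6

Var(Ŷ) = N²·Var(ȳ) = N²·(1 − n/N)·s²/n.
f = 3094/15694 = 0.19714541; Var(ȳ) = 0.80285459·104/3094 = 0.026986709.
Var(Ŷ) = 15694² · 0.026986709 = 6.6468706 × 10^6.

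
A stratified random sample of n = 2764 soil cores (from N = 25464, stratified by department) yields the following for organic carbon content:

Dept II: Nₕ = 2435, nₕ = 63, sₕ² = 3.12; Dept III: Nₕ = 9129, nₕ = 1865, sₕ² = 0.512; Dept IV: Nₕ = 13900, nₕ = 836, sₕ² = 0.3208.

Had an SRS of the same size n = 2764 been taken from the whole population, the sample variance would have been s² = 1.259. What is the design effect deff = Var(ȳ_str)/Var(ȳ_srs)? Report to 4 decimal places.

Var(ȳ_str) = Σ Wₕ²(1−fₕ)sₕ²/nₕ with Wₕ = Nₕ/25464:
  Dept II: (2435/25464)²·(1−63/2435)·3.12/63 = 4.4113797 × 10^-4
  Dept III: (9129/25464)²·(1−1865/9129)·0.512/1865 = 2.8076109 × 10^-5
  Dept IV: (13900/25464)²·(1−836/13900)·0.3208/836 = 1.0746469 × 10^-4
  → Var(ȳ_str) = 5.7667877 × 10^-4.
Var(ȳ_srs) = (1 − 2764/25464)·1.259/2764 = 4.0605693 × 10^-4.
deff = (5.7667877 × 10^-4) / (4.0605693 × 10^-4) = 1.4202.

1.4202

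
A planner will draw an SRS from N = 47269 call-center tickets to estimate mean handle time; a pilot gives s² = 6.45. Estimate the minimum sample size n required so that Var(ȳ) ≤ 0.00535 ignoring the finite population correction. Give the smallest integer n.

1206

Without fpc, n₀ = s²/D = 6.45/0.00535 = 1205.6075.
Rounding up, n = 1206.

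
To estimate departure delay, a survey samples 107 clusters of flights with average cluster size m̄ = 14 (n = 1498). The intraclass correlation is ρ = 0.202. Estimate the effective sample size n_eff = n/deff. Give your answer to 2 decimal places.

deff = 1 + (14 − 1)·0.202 = 1 + 2.626 = 3.626.
n_eff = 1498 / 3.626 = 413.13.

413.13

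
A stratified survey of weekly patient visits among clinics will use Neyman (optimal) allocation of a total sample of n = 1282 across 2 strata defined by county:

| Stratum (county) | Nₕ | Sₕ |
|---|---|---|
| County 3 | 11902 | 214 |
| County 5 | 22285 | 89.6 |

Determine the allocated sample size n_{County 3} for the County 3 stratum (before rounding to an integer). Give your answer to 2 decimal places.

Neyman allocation: nₕ = n·NₕSₕ / Σⱼ NⱼSⱼ.
Σ NⱼSⱼ = 11902·214 + 22285·89.6 = 4.543764 × 10^6.
n_{County 3} = 1282·11902·214 / (4.543764 × 10^6) = 718.63.

718.63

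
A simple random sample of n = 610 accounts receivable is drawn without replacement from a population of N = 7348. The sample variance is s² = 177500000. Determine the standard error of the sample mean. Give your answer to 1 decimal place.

Under SRS without replacement, Var(ȳ) = (1 − f)·s²/n with f = n/N = 610/7348 = 0.08301579.
Var(ȳ) = (1 − 0.08301579)·177500000/610 = 0.91698421·290983.61 = 266827.37.
SE(ȳ) = √(266827.37) = 516.6.

516.6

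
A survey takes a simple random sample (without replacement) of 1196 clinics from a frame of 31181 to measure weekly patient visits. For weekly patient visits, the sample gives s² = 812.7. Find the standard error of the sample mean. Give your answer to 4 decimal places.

Under SRS without replacement, Var(ȳ) = (1 − f)·s²/n with f = n/N = 1196/31181 = 0.03835669.
Var(ȳ) = (1 − 0.03835669)·812.7/1196 = 0.96164331·0.67951505 = 0.6534511.
SE(ȳ) = √(0.6534511) = 0.8084.

0.8084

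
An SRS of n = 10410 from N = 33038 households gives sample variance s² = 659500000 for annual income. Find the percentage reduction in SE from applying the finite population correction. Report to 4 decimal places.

f = n/N = 10410/33038 = 0.31509171.
SE_no-fpc = √(s²/n) = 251.69932; SE_fpc = √((1−f)s²/n) = 208.30431.
Ratio = √(1−f) = 0.82759186. Reduction = 100·(1 − 0.82759186) = 17.2408%.

17.2408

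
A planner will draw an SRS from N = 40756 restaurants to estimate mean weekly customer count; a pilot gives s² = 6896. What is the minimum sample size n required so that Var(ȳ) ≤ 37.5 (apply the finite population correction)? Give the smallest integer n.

Without fpc, n₀ = s²/D = 6896/37.5 = 183.8933.
With fpc, (1 − n/N)·s²/n ≤ D requires n ≥ n₀/(1 + n₀/N) = 183.8933/(1 + 183.8933/40756) = 183.0673.
Rounding up, n = 184.

184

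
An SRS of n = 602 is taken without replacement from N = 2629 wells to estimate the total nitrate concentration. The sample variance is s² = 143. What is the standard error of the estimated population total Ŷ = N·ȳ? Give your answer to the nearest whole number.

Var(Ŷ) = N²·Var(ȳ) = N²·(1 − n/N)·s²/n.
f = 602/2629 = 0.22898440; Var(ȳ) = 0.77101560·143/602 = 0.18314822.
Var(Ŷ) = 2629² · 0.18314822 = 1.2658547 × 10^6.
SE(Ŷ) = √(1.2658547 × 10^6) = 1125.

1125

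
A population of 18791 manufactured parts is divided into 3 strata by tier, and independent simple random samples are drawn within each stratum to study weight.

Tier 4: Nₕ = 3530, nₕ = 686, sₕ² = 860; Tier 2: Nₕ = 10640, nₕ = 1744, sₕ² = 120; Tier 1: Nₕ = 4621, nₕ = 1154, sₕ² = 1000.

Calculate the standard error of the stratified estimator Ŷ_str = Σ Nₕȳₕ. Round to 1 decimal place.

5743.0

Var(Ŷ_str) = Σₕ Nₕ²(1 − fₕ)sₕ²/nₕ.
Tier 4: 3530²·(1 − 686/3530)·860/686 = 1.2585736 × 10^7.
Tier 2: 10640²·(1 − 1744/10640)·120/1744 = 6.5128514 × 10^6.
Tier 1: 4621²·(1 − 1154/4621)·1000/1154 = 1.3883022 × 10^7.
Sum = 3.2981609 × 10^7.
SE = √(3.2981609 × 10^7) = 5743.0.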